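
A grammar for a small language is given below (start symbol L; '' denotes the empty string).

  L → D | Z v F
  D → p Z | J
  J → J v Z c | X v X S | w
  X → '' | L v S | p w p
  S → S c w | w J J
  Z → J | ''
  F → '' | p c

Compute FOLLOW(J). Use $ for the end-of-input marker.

{ $, c, p, v, w }

In D → J: J is at the end, add FOLLOW(D) = { $, v }.
In J → J v Z c: add FIRST(v Z c) = { v }.
In S → w J J: add FIRST(J) = { p, v, w }.
In S → w J J: J is at the end, add FOLLOW(S) = { $, c, p, v, w }.
In Z → J: J is at the end, add FOLLOW(Z) = { $, c, v }.
Union: FOLLOW(J) = { $, c, p, v, w }.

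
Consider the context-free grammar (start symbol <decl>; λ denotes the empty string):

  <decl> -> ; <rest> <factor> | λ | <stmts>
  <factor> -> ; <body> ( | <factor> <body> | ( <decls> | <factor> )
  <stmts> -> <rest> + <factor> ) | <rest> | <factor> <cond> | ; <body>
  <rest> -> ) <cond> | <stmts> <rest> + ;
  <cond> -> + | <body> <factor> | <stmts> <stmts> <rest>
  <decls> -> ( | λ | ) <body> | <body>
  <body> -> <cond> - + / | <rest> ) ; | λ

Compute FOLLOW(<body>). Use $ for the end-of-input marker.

In <factor> -> ; <body> (: add FIRST(() = { ( }.
In <factor> -> <factor> <body>: <body> is at the end, add FOLLOW(<factor>) = { $, (, ), +, -, ; }.
In <stmts> -> ; <body>: <body> is at the end, add FOLLOW(<stmts>) = { $, (, ), ; }.
In <cond> -> <body> <factor>: add FIRST(<factor>) = { (, ; }.
In <decls> -> ) <body>: <body> is at the end, add FOLLOW(<decls>) = { $, (, ), +, -, ; }.
In <decls> -> <body>: <body> is at the end, add FOLLOW(<decls>) = { $, (, ), +, -, ; }.
Union: FOLLOW(<body>) = { $, (, ), +, -, ; }.

{ $, (, ), +, -, ; }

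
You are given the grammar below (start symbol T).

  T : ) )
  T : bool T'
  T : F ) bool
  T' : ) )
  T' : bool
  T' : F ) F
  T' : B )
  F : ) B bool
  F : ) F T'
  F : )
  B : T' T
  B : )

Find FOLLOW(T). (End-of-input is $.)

T is the start symbol, so $ ∈ FOLLOW(T).
In B : T' T: T is at the end, add FOLLOW(B) = { ), bool }.
Union: FOLLOW(T) = { $, ), bool }.

{ $, ), bool }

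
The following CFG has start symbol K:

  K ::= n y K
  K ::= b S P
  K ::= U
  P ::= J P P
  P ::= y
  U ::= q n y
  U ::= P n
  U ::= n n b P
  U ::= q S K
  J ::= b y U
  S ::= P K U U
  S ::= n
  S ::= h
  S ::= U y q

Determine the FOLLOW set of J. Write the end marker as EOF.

In P ::= J P P: add FIRST(P P) = { b, y }.
Union: FOLLOW(J) = { b, y }.

{ b, y }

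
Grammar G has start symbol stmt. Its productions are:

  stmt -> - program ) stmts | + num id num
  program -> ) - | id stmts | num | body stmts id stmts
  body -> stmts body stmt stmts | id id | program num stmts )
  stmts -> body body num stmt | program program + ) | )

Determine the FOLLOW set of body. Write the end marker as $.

{ ), +, -, id, num }

In program -> body stmts id stmts: add FIRST(stmts id stmts) = { ), id, num }.
In body -> stmts body stmt stmts: add FIRST(stmt stmts) = { +, - }.
In stmts -> body body num stmt: add FIRST(body num stmt) = { ), id, num }.
In stmts -> body body num stmt: add FIRST(num stmt) = { num }.
Union: FOLLOW(body) = { ), +, -, id, num }.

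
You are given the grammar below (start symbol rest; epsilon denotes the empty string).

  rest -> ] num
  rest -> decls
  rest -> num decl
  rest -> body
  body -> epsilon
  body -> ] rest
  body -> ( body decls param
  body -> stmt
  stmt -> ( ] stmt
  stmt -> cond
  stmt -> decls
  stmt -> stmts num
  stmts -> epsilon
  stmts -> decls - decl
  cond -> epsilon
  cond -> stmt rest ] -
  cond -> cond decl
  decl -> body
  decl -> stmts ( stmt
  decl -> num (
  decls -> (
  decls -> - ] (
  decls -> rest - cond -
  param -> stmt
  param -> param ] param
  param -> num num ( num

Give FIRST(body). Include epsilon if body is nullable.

{ (, -, ], num, epsilon }

body -> epsilon contributes epsilon.
body -> ] rest contributes {]}.
body -> ( body decls param contributes {(}.
From body -> stmt: add FIRST(stmt) = { (, -, ], num, epsilon } (including epsilon since stmt is nullable).
Union: FIRST(body) = { (, -, ], num, epsilon }.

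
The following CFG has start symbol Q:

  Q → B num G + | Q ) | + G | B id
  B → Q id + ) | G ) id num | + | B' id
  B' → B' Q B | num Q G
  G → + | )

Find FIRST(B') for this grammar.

{ num }

From B' → B' Q B: add FIRST(B') = { num }.
B' → num Q G contributes {num}.
Union: FIRST(B') = { num }.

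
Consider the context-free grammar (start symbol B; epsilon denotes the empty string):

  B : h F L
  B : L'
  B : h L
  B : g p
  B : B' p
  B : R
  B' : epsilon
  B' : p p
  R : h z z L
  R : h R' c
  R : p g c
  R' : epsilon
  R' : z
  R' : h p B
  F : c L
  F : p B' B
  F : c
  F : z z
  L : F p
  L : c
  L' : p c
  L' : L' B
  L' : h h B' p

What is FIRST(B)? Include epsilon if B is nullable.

{ g, h, p }

B : h F L contributes {h}.
From B : L': add FIRST(L') = { h, p }.
B : h L contributes {h}.
B : g p contributes {g}.
From B : B' p: B' nullable, take FIRST(B') ∪ {p} = { p }.
From B : R: add FIRST(R) = { h, p }.
Union: FIRST(B) = { g, h, p }.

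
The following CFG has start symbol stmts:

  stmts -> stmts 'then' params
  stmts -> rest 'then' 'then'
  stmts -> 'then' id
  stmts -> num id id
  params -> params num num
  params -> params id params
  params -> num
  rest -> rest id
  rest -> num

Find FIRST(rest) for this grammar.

{ num }

From rest -> rest id: add FIRST(rest) = { num }.
rest -> num contributes {num}.
Union: FIRST(rest) = { num }.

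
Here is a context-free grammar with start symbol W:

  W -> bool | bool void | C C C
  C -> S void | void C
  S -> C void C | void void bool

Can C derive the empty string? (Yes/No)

No

No nonterminal in this grammar is nullable.
No production of C has an RHS whose symbols are all nullable, so C is not nullable.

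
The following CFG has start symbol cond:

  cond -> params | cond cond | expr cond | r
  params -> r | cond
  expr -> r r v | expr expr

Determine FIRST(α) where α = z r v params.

z is a terminal; add {z} and stop.

{ z }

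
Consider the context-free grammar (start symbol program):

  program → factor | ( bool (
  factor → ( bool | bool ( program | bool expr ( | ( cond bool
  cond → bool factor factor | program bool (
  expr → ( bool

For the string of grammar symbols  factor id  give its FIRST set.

Add FIRST(factor) = { (, bool }; factor is not nullable, stop.

{ (, bool }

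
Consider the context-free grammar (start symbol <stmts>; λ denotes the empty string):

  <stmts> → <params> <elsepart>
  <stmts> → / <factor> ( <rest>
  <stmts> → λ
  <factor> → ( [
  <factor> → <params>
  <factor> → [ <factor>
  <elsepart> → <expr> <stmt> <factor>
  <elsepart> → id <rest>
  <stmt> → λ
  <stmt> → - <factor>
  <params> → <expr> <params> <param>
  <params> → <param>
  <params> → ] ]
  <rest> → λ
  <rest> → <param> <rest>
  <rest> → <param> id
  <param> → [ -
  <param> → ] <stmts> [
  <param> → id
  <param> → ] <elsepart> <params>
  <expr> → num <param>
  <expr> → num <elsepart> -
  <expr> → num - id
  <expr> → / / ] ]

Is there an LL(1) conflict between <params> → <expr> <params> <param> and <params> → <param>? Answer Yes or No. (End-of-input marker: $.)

No

FIRST(<expr> <params> <param>) = { /, num } and FIRST(<param>) = { [, ], id }.
The FIRST sets are disjoint and neither alternative is nullable — no conflict.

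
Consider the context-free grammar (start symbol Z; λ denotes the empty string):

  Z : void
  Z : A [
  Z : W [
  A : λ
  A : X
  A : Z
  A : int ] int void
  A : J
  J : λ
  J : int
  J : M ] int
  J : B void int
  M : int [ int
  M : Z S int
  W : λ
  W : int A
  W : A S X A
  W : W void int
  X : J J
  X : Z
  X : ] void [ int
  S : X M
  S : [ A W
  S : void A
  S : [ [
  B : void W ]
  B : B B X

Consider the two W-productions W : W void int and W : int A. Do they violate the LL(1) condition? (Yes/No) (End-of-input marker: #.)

FIRST(W void int) = { [, ], int, void } and FIRST(int A) = { int }.
Both contain int, so the two alternatives are not disjoint — LL(1) conflict.

Yes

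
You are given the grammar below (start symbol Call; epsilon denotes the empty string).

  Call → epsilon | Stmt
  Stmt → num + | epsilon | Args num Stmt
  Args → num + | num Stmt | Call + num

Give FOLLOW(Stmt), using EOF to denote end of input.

In Call → Stmt: Stmt is at the end, add FOLLOW(Call) = { EOF, + }.
In Stmt → Args num Stmt: Stmt is at the end, add FOLLOW(Stmt) = { EOF, +, num }.
In Args → num Stmt: Stmt is at the end, add FOLLOW(Args) = { num }.
Union: FOLLOW(Stmt) = { EOF, +, num }.

{ EOF, +, num }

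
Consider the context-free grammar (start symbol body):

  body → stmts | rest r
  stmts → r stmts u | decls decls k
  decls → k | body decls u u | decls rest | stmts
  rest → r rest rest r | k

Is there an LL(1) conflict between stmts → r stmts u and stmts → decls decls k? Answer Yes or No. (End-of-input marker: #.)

Yes

FIRST(r stmts u) = { r } and FIRST(decls decls k) = { k, r }.
Both contain r, so the two alternatives are not disjoint — LL(1) conflict.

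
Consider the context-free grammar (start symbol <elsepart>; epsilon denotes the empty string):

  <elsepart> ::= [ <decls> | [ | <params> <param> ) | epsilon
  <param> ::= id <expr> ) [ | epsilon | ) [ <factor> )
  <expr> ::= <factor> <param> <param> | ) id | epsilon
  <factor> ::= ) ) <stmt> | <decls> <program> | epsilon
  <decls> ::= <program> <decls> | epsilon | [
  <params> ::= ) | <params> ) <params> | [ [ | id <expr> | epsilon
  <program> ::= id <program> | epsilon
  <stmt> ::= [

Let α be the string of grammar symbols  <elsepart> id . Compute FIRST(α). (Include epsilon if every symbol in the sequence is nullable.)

Add FIRST(<elsepart>)\{epsilon} = { ), [, id }; <elsepart> is nullable, continue.
id is a terminal; add {id} and stop.

{ ), [, id }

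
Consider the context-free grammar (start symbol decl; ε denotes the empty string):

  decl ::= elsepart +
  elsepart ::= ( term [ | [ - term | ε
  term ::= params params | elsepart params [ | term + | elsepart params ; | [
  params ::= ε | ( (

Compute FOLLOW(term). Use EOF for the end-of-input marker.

{ (, +, ;, [ }

In elsepart ::= ( term [: add FIRST([) = { [ }.
In elsepart ::= [ - term: term is at the end, add FOLLOW(elsepart) = { (, +, ;, [ }.
In term ::= term +: add FIRST(+) = { + }.
Union: FOLLOW(term) = { (, +, ;, [ }.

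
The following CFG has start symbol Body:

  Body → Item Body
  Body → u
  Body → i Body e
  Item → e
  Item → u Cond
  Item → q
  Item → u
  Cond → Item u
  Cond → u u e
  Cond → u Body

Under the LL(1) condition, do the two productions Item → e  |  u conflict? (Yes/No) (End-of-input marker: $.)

FIRST(e) = { e } and FIRST(u) = { u }.
The FIRST sets are disjoint and neither alternative is nullable — no conflict.

No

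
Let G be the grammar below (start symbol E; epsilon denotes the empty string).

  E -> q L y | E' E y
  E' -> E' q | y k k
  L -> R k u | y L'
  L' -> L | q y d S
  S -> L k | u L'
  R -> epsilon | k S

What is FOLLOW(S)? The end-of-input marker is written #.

{ k, y }

In L' -> q y d S: S is at the end, add FOLLOW(L') = { k, y }.
In R -> k S: S is at the end, add FOLLOW(R) = { k }.
Union: FOLLOW(S) = { k, y }.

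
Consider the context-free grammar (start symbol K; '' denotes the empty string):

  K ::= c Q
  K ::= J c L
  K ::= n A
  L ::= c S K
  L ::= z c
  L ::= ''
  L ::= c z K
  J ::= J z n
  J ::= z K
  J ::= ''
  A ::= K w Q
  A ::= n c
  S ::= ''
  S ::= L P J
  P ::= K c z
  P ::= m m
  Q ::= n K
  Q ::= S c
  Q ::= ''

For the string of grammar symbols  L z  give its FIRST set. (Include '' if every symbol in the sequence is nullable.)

{ c, z }

Add FIRST(L)\{''} = { c, z }; L is nullable, continue.
z is a terminal; add {z} and stop.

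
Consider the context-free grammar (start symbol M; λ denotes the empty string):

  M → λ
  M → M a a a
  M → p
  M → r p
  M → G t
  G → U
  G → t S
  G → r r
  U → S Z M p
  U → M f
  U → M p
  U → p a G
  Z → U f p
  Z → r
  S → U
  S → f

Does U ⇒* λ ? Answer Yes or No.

No

Nullable nonterminals: M.
No production of U has an RHS whose symbols are all nullable, so U is not nullable.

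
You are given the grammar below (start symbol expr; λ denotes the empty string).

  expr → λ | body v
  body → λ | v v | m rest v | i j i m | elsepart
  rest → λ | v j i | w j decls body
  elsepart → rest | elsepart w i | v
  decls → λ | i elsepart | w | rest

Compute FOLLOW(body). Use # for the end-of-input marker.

In expr → body v: add FIRST(v) = { v }.
In rest → w j decls body: body is at the end, add FOLLOW(rest) = { i, m, v, w }.
Union: FOLLOW(body) = { i, m, v, w }.

{ i, m, v, w }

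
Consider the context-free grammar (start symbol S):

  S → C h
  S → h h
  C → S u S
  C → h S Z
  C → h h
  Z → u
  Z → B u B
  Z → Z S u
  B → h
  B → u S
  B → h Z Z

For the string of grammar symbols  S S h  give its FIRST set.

Add FIRST(S) = { h }; S is not nullable, stop.

{ h }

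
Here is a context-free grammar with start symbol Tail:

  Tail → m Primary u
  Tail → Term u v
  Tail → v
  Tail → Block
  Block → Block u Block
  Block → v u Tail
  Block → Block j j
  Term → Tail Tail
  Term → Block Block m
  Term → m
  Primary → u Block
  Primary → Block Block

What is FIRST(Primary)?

Primary → u Block contributes {u}.
From Primary → Block Block: add FIRST(Block) = { v }.
Union: FIRST(Primary) = { u, v }.

{ u, v }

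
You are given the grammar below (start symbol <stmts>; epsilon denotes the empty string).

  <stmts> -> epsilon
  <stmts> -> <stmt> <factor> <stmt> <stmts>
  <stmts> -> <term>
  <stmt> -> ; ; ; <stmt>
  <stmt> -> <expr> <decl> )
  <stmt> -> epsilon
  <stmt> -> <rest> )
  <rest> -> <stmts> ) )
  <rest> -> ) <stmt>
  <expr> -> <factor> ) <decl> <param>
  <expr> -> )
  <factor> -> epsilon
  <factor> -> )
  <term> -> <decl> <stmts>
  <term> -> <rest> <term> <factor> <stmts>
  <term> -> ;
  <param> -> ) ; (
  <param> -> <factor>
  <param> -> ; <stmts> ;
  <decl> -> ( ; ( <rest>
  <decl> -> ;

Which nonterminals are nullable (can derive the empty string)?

Directly nullable (have an epsilon-production): <stmts>, <stmt>, <factor>.
<param> -> <factor> with every symbol nullable, so <param> is nullable.
No other nonterminal has a production whose RHS symbols are all nullable.

{ <factor>, <param>, <stmt>, <stmts> }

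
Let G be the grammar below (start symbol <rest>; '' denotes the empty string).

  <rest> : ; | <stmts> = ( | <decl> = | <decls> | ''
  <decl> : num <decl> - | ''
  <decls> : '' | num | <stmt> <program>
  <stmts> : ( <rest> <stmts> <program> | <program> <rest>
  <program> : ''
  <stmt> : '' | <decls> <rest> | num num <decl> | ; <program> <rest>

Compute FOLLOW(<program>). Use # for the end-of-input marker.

{ #, (, ;, =, num }

In <decls> : <stmt> <program>: <program> is at the end, add FOLLOW(<decls>) = { #, (, ;, =, num }.
In <stmts> : ( <rest> <stmts> <program>: <program> is at the end, add FOLLOW(<stmts>) = { = }.
In <stmts> : <program> <rest>: add FIRST(<rest>)\{''} = { (, ;, =, num }.
  Since <rest> is nullable, also add FOLLOW(<stmts>) = { = }.
In <stmt> : ; <program> <rest>: add FIRST(<rest>)\{''} = { (, ;, =, num }.
  Since <rest> is nullable, also add FOLLOW(<stmt>) = { #, (, ;, =, num }.
Union: FOLLOW(<program>) = { #, (, ;, =, num }.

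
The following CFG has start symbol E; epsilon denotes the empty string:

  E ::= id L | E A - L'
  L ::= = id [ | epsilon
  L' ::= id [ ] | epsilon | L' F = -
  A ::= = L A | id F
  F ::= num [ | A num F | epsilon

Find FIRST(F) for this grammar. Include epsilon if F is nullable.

F ::= num [ contributes {num}.
From F ::= A num F: add FIRST(A) = { =, id }.
F ::= epsilon contributes epsilon.
Union: FIRST(F) = { =, id, num, epsilon }.

{ =, id, num, epsilon }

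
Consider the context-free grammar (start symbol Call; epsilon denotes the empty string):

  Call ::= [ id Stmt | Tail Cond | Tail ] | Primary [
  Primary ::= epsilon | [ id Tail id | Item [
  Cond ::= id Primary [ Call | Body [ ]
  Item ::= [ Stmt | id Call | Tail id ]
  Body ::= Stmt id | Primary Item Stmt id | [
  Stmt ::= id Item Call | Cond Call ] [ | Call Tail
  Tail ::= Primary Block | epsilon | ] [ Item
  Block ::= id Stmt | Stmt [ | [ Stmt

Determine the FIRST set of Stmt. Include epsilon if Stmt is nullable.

{ [, ], id }

Stmt ::= id Item Call contributes {id}.
From Stmt ::= Cond Call ] [: add FIRST(Cond) = { [, ], id }.
From Stmt ::= Call Tail: add FIRST(Call) = { [, ], id }.
Union: FIRST(Stmt) = { [, ], id }.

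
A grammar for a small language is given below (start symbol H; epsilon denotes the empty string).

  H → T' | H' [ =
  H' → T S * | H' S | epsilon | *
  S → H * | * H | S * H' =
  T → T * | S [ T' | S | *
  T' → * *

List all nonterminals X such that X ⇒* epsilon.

Directly nullable (have an epsilon-production): H'.
No other nonterminal has a production whose RHS symbols are all nullable.

{ H' }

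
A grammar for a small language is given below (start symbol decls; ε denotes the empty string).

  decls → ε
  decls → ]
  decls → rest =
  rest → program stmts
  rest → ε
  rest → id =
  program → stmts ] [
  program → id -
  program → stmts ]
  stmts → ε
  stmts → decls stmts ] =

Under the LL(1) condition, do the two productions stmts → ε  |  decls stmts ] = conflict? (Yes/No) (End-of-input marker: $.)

Yes

FIRST(ε) = { ε } and FIRST(decls stmts ] =) = { =, ], id }.
The first alternative is nullable and FOLLOW(stmts) = { =, ] } shares = with FIRST of the second — conflict.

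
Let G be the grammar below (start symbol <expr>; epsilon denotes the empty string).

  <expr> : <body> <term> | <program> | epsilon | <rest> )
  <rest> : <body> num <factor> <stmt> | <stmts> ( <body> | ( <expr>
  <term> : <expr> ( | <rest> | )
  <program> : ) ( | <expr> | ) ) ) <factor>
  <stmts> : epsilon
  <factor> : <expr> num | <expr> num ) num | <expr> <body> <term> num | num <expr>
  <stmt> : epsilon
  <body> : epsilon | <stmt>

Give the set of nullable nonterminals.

Directly nullable (have an epsilon-production): <expr>, <stmts>, <stmt>, <body>.
<program> : <expr> with every symbol nullable, so <program> is nullable.
No other nonterminal has a production whose RHS symbols are all nullable.

{ <body>, <expr>, <program>, <stmt>, <stmts> }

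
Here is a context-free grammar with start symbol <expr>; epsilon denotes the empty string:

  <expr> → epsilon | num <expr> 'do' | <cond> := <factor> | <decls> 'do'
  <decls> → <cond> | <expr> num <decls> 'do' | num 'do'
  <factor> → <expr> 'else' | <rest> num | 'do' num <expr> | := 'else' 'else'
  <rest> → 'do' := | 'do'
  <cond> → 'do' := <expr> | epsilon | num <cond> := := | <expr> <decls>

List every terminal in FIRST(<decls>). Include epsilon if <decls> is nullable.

From <decls> → <cond>: add FIRST(<cond>) = { 'do', :=, num, epsilon } (including epsilon since <cond> is nullable).
From <decls> → <expr> num <decls> 'do': <expr> nullable, take FIRST(<expr>) ∪ {num} = { 'do', :=, num }.
<decls> → num 'do' contributes {num}.
Union: FIRST(<decls>) = { 'do', :=, num, epsilon }.

{ 'do', :=, num, epsilon }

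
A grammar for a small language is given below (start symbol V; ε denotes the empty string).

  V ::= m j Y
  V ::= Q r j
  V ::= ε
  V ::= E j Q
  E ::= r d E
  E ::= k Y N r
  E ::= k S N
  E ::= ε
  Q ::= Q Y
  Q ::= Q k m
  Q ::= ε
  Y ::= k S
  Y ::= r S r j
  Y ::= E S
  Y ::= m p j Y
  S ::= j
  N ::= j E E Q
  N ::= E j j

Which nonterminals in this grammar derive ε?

{ E, Q, V }

Directly nullable (have an ε-production): V, E, Q.
No other nonterminal has a production whose RHS symbols are all nullable.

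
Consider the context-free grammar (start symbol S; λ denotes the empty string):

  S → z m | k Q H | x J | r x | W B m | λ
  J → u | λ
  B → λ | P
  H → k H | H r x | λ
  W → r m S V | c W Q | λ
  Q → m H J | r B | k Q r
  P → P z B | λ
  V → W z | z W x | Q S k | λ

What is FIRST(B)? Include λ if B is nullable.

B → λ contributes λ.
From B → P: add FIRST(P) = { z, λ } (including λ since P is nullable).
Union: FIRST(B) = { z, λ }.

{ z, λ }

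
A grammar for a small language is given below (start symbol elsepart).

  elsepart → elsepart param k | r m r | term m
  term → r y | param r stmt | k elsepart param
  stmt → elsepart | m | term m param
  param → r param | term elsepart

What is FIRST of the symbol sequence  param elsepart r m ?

Add FIRST(param) = { k, r }; param is not nullable, stop.

{ k, r }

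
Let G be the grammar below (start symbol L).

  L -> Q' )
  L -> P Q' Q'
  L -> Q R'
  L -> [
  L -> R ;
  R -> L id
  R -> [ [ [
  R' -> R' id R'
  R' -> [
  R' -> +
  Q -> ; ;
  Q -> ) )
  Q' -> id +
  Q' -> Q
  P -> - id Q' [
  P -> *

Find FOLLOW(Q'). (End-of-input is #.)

In L -> Q' ): add FIRST()) = { ) }.
In L -> P Q' Q': add FIRST(Q') = { ), ;, id }.
In L -> P Q' Q': Q' is at the end, add FOLLOW(L) = { #, id }.
In P -> - id Q' [: add FIRST([) = { [ }.
Union: FOLLOW(Q') = { #, ), ;, [, id }.

{ #, ), ;, [, id }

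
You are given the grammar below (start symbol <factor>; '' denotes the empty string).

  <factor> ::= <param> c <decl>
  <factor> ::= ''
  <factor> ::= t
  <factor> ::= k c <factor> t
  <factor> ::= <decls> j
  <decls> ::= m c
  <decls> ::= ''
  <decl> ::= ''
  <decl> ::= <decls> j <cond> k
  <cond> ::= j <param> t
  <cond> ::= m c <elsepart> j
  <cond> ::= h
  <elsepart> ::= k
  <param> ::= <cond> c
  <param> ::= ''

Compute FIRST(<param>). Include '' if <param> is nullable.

From <param> ::= <cond> c: add FIRST(<cond>) = { h, j, m }.
<param> ::= '' contributes ''.
Union: FIRST(<param>) = { h, j, m, '' }.

{ h, j, m, '' }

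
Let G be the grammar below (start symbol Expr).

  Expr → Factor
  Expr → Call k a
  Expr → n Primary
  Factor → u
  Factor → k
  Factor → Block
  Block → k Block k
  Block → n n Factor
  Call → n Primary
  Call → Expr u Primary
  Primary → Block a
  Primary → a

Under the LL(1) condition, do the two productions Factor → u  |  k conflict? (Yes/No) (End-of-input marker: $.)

FIRST(u) = { u } and FIRST(k) = { k }.
The FIRST sets are disjoint and neither alternative is nullable — no conflict.

No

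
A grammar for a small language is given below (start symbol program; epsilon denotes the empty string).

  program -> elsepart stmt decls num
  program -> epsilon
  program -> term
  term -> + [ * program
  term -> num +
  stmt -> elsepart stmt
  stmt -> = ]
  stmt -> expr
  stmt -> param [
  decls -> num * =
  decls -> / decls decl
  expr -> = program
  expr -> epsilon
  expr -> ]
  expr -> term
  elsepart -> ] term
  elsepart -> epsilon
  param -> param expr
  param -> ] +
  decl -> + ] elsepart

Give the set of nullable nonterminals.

Directly nullable (have an epsilon-production): program, expr, elsepart.
stmt -> elsepart stmt with every symbol nullable, so stmt is nullable.
No other nonterminal has a production whose RHS symbols are all nullable.

{ elsepart, expr, program, stmt }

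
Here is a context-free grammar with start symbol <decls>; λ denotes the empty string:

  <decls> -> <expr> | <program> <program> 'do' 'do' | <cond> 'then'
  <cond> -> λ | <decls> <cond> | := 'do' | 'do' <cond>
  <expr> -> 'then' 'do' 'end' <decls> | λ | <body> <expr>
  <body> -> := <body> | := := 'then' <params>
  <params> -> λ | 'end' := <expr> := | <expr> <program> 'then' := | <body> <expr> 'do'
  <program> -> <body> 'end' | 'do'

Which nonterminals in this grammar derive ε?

Directly nullable (have an λ-production): <cond>, <expr>, <params>.
<decls> -> <expr> with every symbol nullable, so <decls> is nullable.
No other nonterminal has a production whose RHS symbols are all nullable.

{ <cond>, <decls>, <expr>, <params> }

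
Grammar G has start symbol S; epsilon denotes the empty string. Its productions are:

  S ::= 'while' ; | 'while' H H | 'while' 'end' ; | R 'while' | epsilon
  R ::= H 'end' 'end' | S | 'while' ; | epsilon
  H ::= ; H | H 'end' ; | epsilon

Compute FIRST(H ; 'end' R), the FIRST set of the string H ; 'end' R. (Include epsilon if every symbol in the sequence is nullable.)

{ 'end', ; }

Add FIRST(H)\{epsilon} = { 'end', ; }; H is nullable, continue.
; is a terminal; add {;} and stop.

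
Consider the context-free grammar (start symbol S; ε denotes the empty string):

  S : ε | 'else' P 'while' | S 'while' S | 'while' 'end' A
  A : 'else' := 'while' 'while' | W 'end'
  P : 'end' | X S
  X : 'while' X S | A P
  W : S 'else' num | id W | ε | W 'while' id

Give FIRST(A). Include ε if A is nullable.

A : 'else' := 'while' 'while' contributes {'else'}.
From A : W 'end': W nullable, take FIRST(W) ∪ {'end'} = { 'else', 'end', 'while', id }.
Union: FIRST(A) = { 'else', 'end', 'while', id }.

{ 'else', 'end', 'while', id }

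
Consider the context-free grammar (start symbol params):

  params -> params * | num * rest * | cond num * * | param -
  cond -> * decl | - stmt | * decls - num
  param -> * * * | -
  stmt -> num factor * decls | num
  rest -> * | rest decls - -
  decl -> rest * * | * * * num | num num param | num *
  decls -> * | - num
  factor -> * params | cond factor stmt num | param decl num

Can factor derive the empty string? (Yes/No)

No

No nonterminal in this grammar is nullable.
No production of factor has an RHS whose symbols are all nullable, so factor is not nullable.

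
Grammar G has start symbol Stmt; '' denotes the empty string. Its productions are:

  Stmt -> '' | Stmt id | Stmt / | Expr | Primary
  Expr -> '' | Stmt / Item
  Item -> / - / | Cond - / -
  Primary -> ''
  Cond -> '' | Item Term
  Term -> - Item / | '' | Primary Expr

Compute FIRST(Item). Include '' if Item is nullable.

{ -, / }

Item -> / - / contributes {/}.
From Item -> Cond - / -: Cond nullable, take FIRST(Cond) ∪ {-} = { -, / }.
Union: FIRST(Item) = { -, / }.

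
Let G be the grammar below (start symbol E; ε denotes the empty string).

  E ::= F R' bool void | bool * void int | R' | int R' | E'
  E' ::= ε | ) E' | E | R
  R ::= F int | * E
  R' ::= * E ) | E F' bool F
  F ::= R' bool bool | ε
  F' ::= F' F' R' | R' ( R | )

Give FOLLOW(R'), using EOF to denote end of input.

In E ::= F R' bool void: add FIRST(bool void) = { bool }.
In E ::= R': R' is at the end, add FOLLOW(E) = { EOF, ), *, bool, int }.
In E ::= int R': R' is at the end, add FOLLOW(E) = { EOF, ), *, bool, int }.
In F ::= R' bool bool: add FIRST(bool bool) = { bool }.
In F' ::= F' F' R': R' is at the end, add FOLLOW(F') = { ), *, bool, int }.
In F' ::= R' ( R: add FIRST(( R) = { ( }.
Union: FOLLOW(R') = { EOF, (, ), *, bool, int }.

{ EOF, (, ), *, bool, int }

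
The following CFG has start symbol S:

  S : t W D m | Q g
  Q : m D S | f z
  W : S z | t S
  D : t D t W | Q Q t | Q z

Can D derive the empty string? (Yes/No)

No

No nonterminal in this grammar is nullable.
No production of D has an RHS whose symbols are all nullable, so D is not nullable.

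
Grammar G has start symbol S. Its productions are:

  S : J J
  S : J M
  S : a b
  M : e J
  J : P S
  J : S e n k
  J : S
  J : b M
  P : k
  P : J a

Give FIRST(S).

{ a, b, k }

From S : J J: add FIRST(J) = { a, b, k }.
From S : J M: add FIRST(J) = { a, b, k }.
S : a b contributes {a}.
Union: FIRST(S) = { a, b, k }.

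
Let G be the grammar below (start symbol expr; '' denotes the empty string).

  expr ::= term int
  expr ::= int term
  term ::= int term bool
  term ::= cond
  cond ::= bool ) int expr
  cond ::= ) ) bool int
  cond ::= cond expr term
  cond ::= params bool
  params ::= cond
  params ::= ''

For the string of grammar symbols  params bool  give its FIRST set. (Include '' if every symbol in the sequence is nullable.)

{ ), bool }

Add FIRST(params)\{''} = { ), bool }; params is nullable, continue.
bool is a terminal; add {bool} and stop.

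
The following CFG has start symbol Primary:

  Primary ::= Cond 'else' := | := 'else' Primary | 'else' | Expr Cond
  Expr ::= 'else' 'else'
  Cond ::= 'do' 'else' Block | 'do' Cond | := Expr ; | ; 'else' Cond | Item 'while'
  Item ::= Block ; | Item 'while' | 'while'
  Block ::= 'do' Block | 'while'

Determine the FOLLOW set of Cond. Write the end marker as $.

{ $, 'else' }

In Primary ::= Cond 'else' :=: add FIRST('else' :=) = { 'else' }.
In Primary ::= Expr Cond: Cond is at the end, add FOLLOW(Primary) = { $ }.
In Cond ::= 'do' Cond: Cond is at the end, add FOLLOW(Cond) = { $, 'else' }.
In Cond ::= ; 'else' Cond: Cond is at the end, add FOLLOW(Cond) = { $, 'else' }.
Union: FOLLOW(Cond) = { $, 'else' }.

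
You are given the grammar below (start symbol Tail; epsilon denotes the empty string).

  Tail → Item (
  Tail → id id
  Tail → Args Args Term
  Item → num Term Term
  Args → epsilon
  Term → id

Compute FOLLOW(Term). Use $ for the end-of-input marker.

{ $, (, id }

In Tail → Args Args Term: Term is at the end, add FOLLOW(Tail) = { $ }.
In Item → num Term Term: add FIRST(Term) = { id }.
In Item → num Term Term: Term is at the end, add FOLLOW(Item) = { ( }.
Union: FOLLOW(Term) = { $, (, id }.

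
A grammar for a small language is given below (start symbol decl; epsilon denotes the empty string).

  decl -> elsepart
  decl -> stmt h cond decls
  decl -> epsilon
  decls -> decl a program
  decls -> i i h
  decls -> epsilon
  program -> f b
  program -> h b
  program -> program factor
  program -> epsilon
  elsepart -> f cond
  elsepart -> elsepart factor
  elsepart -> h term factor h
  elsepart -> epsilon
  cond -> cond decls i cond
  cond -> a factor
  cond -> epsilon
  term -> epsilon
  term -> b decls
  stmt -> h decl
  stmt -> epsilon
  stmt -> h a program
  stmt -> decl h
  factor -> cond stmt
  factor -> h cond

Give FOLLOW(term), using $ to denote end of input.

In elsepart -> h term factor h: add FIRST(factor h) = { a, f, h, i }.
Union: FOLLOW(term) = { a, f, h, i }.

{ a, f, h, i }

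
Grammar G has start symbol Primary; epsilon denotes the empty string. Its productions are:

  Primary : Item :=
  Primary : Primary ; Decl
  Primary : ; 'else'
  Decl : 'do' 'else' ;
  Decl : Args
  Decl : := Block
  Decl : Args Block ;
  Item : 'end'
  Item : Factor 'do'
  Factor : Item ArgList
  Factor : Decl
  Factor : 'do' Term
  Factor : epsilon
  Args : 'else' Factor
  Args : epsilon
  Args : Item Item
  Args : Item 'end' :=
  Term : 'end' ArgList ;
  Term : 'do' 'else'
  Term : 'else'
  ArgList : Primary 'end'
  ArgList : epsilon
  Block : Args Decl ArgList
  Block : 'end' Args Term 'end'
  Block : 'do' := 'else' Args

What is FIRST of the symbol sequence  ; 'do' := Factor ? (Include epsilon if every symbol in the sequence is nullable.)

{ ; }

; is a terminal; add {;} and stop.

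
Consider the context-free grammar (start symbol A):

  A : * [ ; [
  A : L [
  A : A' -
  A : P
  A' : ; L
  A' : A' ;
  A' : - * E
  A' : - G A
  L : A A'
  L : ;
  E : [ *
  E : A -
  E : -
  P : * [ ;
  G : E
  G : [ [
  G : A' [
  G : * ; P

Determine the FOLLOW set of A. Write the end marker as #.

A is the start symbol, so # ∈ FOLLOW(A).
In A' : - G A: A is at the end, add FOLLOW(A') = { -, ;, [ }.
In L : A A': add FIRST(A') = { -, ; }.
In E : A -: add FIRST(-) = { - }.
Union: FOLLOW(A) = { #, -, ;, [ }.

{ #, -, ;, [ }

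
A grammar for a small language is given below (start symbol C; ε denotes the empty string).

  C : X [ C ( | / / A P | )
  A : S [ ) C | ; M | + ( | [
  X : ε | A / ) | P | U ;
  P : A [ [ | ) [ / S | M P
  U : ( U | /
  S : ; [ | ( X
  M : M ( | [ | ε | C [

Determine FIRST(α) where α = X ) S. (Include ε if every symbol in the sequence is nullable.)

Add FIRST(X)\{ε} = { (, ), +, /, ;, [ }; X is nullable, continue.
) is a terminal; add {)} and stop.

{ (, ), +, /, ;, [ }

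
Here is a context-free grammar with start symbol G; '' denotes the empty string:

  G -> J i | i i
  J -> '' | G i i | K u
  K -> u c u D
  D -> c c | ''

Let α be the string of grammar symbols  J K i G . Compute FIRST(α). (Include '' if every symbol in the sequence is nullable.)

{ i, u }

Add FIRST(J)\{''} = { i, u }; J is nullable, continue.
Add FIRST(K) = { u }; K is not nullable, stop.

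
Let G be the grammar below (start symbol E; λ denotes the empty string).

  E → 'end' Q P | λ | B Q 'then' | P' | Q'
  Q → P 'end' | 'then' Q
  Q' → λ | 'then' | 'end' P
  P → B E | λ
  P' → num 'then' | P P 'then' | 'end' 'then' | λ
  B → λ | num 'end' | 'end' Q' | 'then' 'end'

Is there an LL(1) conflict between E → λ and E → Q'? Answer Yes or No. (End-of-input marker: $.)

Yes

FIRST(λ) = { λ } and FIRST(Q') = { 'end', 'then', λ }.
Both alternatives are nullable, violating the LL(1) condition.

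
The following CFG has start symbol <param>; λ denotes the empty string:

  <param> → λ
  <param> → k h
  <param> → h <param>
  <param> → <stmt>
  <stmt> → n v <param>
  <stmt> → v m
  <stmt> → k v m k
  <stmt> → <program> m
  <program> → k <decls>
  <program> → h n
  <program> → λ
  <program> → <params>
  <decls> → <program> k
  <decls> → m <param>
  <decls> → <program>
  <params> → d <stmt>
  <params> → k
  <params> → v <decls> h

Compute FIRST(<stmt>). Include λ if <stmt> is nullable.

<stmt> → n v <param> contributes {n}.
<stmt> → v m contributes {v}.
<stmt> → k v m k contributes {k}.
From <stmt> → <program> m: <program> nullable, take FIRST(<program>) ∪ {m} = { d, h, k, m, v }.
Union: FIRST(<stmt>) = { d, h, k, m, n, v }.

{ d, h, k, m, n, v }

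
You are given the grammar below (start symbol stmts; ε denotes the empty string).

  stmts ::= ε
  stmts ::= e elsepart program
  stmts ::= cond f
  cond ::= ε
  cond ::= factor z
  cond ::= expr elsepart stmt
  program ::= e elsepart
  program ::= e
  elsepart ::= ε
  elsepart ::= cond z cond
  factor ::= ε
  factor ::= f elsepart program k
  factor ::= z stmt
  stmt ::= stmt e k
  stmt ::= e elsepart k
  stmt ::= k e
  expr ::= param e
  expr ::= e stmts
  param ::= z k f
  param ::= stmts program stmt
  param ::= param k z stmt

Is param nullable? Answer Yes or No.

No

Nullable nonterminals: cond, elsepart, factor, stmts.
No production of param has an RHS whose symbols are all nullable, so param is not nullable.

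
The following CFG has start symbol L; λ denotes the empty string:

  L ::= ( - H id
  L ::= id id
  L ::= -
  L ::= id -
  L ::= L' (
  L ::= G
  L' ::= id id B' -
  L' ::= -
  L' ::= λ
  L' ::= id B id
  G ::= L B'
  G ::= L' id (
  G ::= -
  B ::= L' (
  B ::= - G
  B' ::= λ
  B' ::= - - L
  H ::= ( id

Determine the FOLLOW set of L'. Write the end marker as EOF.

In L ::= L' (: add FIRST(() = { ( }.
In G ::= L' id (: add FIRST(id () = { id }.
In B ::= L' (: add FIRST(() = { ( }.
Union: FOLLOW(L') = { (, id }.

{ (, id }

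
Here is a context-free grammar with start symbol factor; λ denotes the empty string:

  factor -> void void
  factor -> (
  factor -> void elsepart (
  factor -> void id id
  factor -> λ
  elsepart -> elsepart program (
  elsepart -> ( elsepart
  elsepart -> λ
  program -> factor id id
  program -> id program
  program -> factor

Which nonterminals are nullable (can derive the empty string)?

Directly nullable (have an λ-production): factor, elsepart.
program -> factor with every symbol nullable, so program is nullable.

{ elsepart, factor, program }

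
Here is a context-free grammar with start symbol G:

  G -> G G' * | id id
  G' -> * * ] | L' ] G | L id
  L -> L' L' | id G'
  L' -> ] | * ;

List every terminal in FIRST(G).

From G -> G G' *: add FIRST(G) = { id }.
G -> id id contributes {id}.
Union: FIRST(G) = { id }.

{ id }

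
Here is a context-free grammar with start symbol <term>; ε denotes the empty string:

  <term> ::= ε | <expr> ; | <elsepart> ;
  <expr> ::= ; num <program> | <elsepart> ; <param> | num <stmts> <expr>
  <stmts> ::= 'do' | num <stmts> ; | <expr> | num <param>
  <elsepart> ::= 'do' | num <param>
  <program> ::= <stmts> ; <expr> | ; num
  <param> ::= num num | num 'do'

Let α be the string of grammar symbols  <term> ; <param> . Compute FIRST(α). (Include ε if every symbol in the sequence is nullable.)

{ 'do', ;, num }

Add FIRST(<term>)\{ε} = { 'do', ;, num }; <term> is nullable, continue.
; is a terminal; add {;} and stop.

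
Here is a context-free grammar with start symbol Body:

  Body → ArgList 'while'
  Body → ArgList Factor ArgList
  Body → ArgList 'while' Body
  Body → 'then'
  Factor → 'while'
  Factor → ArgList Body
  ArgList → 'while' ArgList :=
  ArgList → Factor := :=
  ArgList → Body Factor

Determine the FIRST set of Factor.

{ 'then', 'while' }

Factor → 'while' contributes {'while'}.
From Factor → ArgList Body: add FIRST(ArgList) = { 'then', 'while' }.
Union: FIRST(Factor) = { 'then', 'while' }.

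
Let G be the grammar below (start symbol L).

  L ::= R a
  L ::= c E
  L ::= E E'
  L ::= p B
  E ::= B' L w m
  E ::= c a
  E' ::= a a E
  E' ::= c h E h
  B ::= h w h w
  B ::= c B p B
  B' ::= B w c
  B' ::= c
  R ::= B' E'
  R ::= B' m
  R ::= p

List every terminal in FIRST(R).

{ c, h, p }

From R ::= B' E': add FIRST(B') = { c, h }.
From R ::= B' m: add FIRST(B') = { c, h }.
R ::= p contributes {p}.
Union: FIRST(R) = { c, h, p }.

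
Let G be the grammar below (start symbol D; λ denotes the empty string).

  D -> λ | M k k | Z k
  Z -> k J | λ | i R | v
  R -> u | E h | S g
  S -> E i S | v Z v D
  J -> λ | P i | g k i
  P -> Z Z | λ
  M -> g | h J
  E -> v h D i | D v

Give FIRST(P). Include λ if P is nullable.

From P -> Z Z: Z, Z nullable, take FIRST(Z) ∪ FIRST(Z) = { i, k, v }; also λ since the whole RHS is nullable.
P -> λ contributes λ.
Union: FIRST(P) = { i, k, v, λ }.

{ i, k, v, λ }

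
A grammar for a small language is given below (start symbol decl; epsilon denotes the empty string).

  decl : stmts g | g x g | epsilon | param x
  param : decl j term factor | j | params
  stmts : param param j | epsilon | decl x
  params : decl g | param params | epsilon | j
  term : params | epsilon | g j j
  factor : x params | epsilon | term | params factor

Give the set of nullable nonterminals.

Directly nullable (have an epsilon-production): decl, stmts, params, term, factor.
param : params with every symbol nullable, so param is nullable.

{ decl, factor, param, params, stmts, term }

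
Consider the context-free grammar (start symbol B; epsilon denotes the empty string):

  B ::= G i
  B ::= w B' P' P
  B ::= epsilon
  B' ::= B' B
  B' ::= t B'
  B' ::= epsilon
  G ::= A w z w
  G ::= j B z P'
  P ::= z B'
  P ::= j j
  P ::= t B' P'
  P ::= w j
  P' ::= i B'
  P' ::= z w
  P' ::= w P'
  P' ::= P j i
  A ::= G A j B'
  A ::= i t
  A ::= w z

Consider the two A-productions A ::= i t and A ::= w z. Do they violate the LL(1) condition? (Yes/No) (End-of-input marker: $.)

FIRST(i t) = { i } and FIRST(w z) = { w }.
The FIRST sets are disjoint and neither alternative is nullable — no conflict.

No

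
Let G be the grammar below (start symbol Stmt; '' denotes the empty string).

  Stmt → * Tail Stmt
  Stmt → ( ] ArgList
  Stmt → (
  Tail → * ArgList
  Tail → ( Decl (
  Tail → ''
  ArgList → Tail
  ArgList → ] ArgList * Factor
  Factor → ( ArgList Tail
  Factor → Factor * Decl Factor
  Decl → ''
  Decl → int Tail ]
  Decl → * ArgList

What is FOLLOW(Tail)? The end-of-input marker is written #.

In Stmt → * Tail Stmt: add FIRST(Stmt) = { (, * }.
In ArgList → Tail: Tail is at the end, add FOLLOW(ArgList) = { #, (, *, ] }.
In Factor → ( ArgList Tail: Tail is at the end, add FOLLOW(Factor) = { #, (, *, ] }.
In Decl → int Tail ]: add FIRST(]) = { ] }.
Union: FOLLOW(Tail) = { #, (, *, ] }.

{ #, (, *, ] }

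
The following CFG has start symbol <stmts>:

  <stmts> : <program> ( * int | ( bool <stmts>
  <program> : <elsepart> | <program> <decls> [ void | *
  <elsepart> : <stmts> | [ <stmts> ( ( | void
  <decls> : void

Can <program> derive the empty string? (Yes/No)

No nonterminal in this grammar is nullable.
No production of <program> has an RHS whose symbols are all nullable, so <program> is not nullable.

No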